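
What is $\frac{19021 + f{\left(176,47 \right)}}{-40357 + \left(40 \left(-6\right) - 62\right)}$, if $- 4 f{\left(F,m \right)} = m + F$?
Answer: $- \frac{25287}{54212} \approx -0.46645$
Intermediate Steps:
$f{\left(F,m \right)} = - \frac{F}{4} - \frac{m}{4}$ ($f{\left(F,m \right)} = - \frac{m + F}{4} = - \frac{F + m}{4} = - \frac{F}{4} - \frac{m}{4}$)
$\frac{19021 + f{\left(176,47 \right)}}{-40357 + \left(40 \left(-6\right) - 62\right)} = \frac{19021 - \frac{223}{4}}{-40357 + \left(40 \left(-6\right) - 62\right)} = \frac{19021 - \frac{223}{4}}{-40357 - 302} = \frac{75861}{4 \left(-40659\right)} = \frac{75861}{4} \left(- \frac{1}{40659}\right) = - \frac{25287}{54212}$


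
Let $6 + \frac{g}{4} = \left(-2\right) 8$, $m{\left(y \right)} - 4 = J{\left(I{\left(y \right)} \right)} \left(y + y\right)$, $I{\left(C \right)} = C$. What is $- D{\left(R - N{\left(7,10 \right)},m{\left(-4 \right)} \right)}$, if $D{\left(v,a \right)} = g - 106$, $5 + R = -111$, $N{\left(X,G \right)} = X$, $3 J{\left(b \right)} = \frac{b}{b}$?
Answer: $194$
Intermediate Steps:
$J{\left(b \right)} = \frac{1}{3}$ ($J{\left(b \right)} = \frac{b \frac{1}{b}}{3} = \frac{1}{3} \cdot 1 = \frac{1}{3}$)
$m{\left(y \right)} = 4 + \frac{2 y}{3}$ ($m{\left(y \right)} = 4 + \frac{y + y}{3} = 4 + \frac{2 y}{3}$)
$R = -116$ ($R = -5 - 111 = -116$)
$g = -88$ ($g = -24 + 4 \left(\left(-2\right) 8\right) = -24 + 4 \left(-16\right) = -24 - 64 = -88$)
$D{\left(v,a \right)} = -194$ ($D{\left(v,a \right)} = -88 - 106 = -194$)
$- D{\left(R - N{\left(7,10 \right)},m{\left(-4 \right)} \right)} = \left(-1\right) \left(-194\right) = 194$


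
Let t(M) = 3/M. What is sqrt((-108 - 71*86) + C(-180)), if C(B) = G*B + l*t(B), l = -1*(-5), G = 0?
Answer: I*sqrt(223707)/6 ≈ 78.829*I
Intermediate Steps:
l = 5
C(B) = 15/B (C(B) = 0*B + 5*(3/B) = 0 + 15/B = 15/B)
sqrt((-108 - 71*86) + C(-180)) = sqrt((-108 - 71*86) + 15/(-180)) = sqrt((-108 - 6106) + 15*(-1/180)) = sqrt(-6214 - 1/12) = sqrt(-74569/12) = I*sqrt(223707)/6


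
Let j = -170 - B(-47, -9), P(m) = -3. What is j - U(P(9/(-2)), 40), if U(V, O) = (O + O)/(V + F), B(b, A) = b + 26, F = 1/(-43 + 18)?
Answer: -2331/19 ≈ -122.68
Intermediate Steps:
F = -1/25 (F = 1/(-25) = -1/25 ≈ -0.040000)
B(b, A) = 26 + b
U(V, O) = 2*O/(-1/25 + V) (U(V, O) = (O + O)/(V - 1/25) = (2*O)/(-1/25 + V) = 2*O/(-1/25 + V))
j = -149 (j = -170 - (26 - 47) = -170 - 1*(-21) = -170 + 21 = -149)
j - U(P(9/(-2)), 40) = -149 - 50*40/(-1 + 25*(-3)) = -149 - 50*40/(-1 - 75) = -149 - 50*40/(-76) = -149 - 50*40*(-1)/76 = -149 - 1*(-500/19) = -149 + 500/19 = -2331/19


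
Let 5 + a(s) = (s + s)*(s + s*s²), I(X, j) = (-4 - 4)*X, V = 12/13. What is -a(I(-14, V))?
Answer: -314728955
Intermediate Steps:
V = 12/13 (V = 12*(1/13) = 12/13 ≈ 0.92308)
I(X, j) = -8*X
a(s) = -5 + 2*s*(s + s³) (a(s) = -5 + (s + s)*(s + s*s²) = -5 + (2*s)*(s + s³) = -5 + 2*s*(s + s³))
-a(I(-14, V)) = -(-5 + 2*(-8*(-14))² + 2*(-8*(-14))⁴) = -(-5 + 2*112² + 2*112⁴) = -(-5 + 2*12544 + 2*157351936) = -(-5 + 25088 + 314703872) = -1*314728955 = -314728955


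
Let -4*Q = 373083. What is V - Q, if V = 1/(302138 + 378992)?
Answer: 127059011897/1362260 ≈ 93271.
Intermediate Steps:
Q = -373083/4 (Q = -¼*373083 = -373083/4 ≈ -93271.)
V = 1/681130 ≈ 1.4681e-6
V - Q = 1/681130 - 1*(-373083/4) = 1/681130 + 373083/4 = 127059011897/1362260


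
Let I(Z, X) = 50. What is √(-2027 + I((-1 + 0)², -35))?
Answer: I*√1977 ≈ 44.463*I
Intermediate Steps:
√(-2027 + I((-1 + 0)², -35)) = √(-2027 + 50) = √(-1977) = I*√1977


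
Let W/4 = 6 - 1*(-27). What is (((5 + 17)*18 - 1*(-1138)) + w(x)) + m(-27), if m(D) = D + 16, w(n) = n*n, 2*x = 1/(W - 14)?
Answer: 84825009/55696 ≈ 1523.0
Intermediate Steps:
W = 132 (W = 4*(6 - 1*(-27)) = 4*(6 + 27) = 4*33 = 132)
x = 1/236 (x = 1/(2*(132 - 14)) = (½)/118 = (½)*(1/118) = 1/236 ≈ 0.0042373)
w(n) = n²
m(D) = 16 + D
(((5 + 17)*18 - 1*(-1138)) + w(x)) + m(-27) = (((5 + 17)*18 - 1*(-1138)) + (1/236)²) + (16 - 27) = ((22*18 + 1138) + 1/55696) - 11 = ((396 + 1138) + 1/55696) - 11 = (1534 + 1/55696) - 11 = 85437665/55696 - 11 = 84825009/55696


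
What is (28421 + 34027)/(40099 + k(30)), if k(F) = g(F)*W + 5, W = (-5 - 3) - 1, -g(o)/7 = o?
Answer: 10408/6999 ≈ 1.4871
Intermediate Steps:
g(o) = -7*o
W = -9 (W = -8 - 1 = -9)
k(F) = 5 + 63*F (k(F) = -7*F*(-9) + 5 = 63*F + 5 = 5 + 63*F)
(28421 + 34027)/(40099 + k(30)) = (28421 + 34027)/(40099 + (5 + 63*30)) = 62448/(40099 + (5 + 1890)) = 62448/(40099 + 1895) = 62448/41994 = 62448*(1/41994) = 10408/6999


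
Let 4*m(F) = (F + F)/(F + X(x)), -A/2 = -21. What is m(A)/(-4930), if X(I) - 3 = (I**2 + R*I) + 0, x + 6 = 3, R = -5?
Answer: -7/113390 ≈ -6.1734e-5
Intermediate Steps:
A = 42 (A = -2*(-21) = 42)
x = -3 (x = -6 + 3 = -3)
X(I) = 3 + I**2 - 5*I (X(I) = 3 + ((I**2 - 5*I) + 0) = 3 + (I**2 - 5*I) = 3 + I**2 - 5*I)
m(F) = F/(2*(27 + F)) (m(F) = ((F + F)/(F + (3 + (-3)**2 - 5*(-3))))/4 = ((2*F)/(F + (3 + 9 + 15)))/4 = ((2*F)/(F + 27))/4 = ((2*F)/(27 + F))/4 = (2*F/(27 + F))/4 = F/(2*(27 + F)))
m(A)/(-4930) = ((1/2)*42/(27 + 42))/(-4930) = ((1/2)*42/69)*(-1/4930) = ((1/2)*42*(1/69))*(-1/4930) = (7/23)*(-1/4930) = -7/113390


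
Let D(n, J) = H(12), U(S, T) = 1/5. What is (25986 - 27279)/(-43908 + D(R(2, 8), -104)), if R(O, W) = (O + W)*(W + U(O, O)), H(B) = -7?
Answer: 1293/43915 ≈ 0.029443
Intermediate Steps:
U(S, T) = 1/5
R(O, W) = (1/5 + W)*(O + W) (R(O, W) = (O + W)*(W + 1/5) = (O + W)*(1/5 + W) = (1/5 + W)*(O + W))
D(n, J) = -7
(25986 - 27279)/(-43908 + D(R(2, 8), -104)) = (25986 - 27279)/(-43908 - 7) = -1293/(-43915) = -1293*(-1/43915) = 1293/43915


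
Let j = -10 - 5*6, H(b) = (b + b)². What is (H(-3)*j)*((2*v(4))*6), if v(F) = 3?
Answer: -51840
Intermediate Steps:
H(b) = 4*b² (H(b) = (2*b)² = 4*b²)
j = -40 (j = -10 - 30 = -40)
(H(-3)*j)*((2*v(4))*6) = ((4*(-3)²)*(-40))*((2*3)*6) = ((4*9)*(-40))*(6*6) = (36*(-40))*36 = -1440*36 = -51840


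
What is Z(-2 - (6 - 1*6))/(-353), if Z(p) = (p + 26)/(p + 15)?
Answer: -24/4589 ≈ -0.0052299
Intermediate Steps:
Z(p) = (26 + p)/(15 + p)
Z(-2 - (6 - 1*6))/(-353) = ((26 + (-2 - (6 - 1*6)))/(15 + (-2 - (6 - 1*6))))/(-353) = ((26 + (-2 - (6 - 6)))/(15 + (-2 - (6 - 6))))*(-1/353) = ((26 + (-2 - 1*0))/(15 + (-2 - 1*0)))*(-1/353) = ((26 + (-2 + 0))/(15 + (-2 + 0)))*(-1/353) = ((26 - 2)/(15 - 2))*(-1/353) = (24/13)*(-1/353) = -24/4589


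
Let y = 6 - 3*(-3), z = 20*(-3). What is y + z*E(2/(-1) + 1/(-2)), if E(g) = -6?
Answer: 375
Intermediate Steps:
z = -60
y = 15 (y = 6 + 9 = 15)
y + z*E(2/(-1) + 1/(-2)) = 15 - 60*(-6) = 15 + 360 = 375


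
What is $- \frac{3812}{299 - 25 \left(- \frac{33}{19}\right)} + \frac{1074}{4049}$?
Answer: $- \frac{143136764}{13171397} \approx -10.867$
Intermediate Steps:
$- \frac{3812}{299 - 25 \left(- \frac{33}{19}\right)} + \frac{1074}{4049} = - \frac{3812}{299 - - \frac{825}{19}} + \frac{1074}{4049} = - \frac{3812}{299 + \frac{825}{19}} + \frac{1074}{4049} = - \frac{3812}{\frac{6506}{19}} + \frac{1074}{4049} = \left(-3812\right) \frac{19}{6506} + \frac{1074}{4049} = - \frac{36214}{3253} + \frac{1074}{4049} = - \frac{143136764}{13171397}$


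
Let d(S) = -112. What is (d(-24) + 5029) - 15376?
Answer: -10459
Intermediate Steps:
(d(-24) + 5029) - 15376 = (-112 + 5029) - 15376 = 4917 - 15376 = -10459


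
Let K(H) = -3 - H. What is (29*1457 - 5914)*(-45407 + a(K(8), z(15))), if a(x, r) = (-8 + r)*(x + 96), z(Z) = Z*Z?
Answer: -979772118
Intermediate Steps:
z(Z) = Z**2
a(x, r) = (-8 + r)*(96 + x)
(29*1457 - 5914)*(-45407 + a(K(8), z(15))) = (29*1457 - 5914)*(-45407 + (-768 - 8*(-3 - 1*8) + 96*15**2 + 15**2*(-3 - 1*8))) = (42253 - 5914)*(-45407 + (-768 - 8*(-3 - 8) + 96*225 + 225*(-3 - 8))) = 36339*(-45407 + (-768 - 8*(-11) + 21600 + 225*(-11))) = 36339*(-45407 + (-768 + 88 + 21600 - 2475)) = 36339*(-45407 + 18445) = 36339*(-26962) = -979772118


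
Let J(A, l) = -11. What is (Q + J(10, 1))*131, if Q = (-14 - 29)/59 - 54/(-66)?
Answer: -927611/649 ≈ -1429.3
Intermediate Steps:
Q = 58/649 (Q = -43*1/59 - 54*(-1/66) = -43/59 + 9/11 = 58/649 ≈ 0.089368)
(Q + J(10, 1))*131 = (58/649 - 11)*131 = -7081/649*131 = -927611/649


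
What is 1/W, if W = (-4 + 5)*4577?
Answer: 1/4577 ≈ 0.00021848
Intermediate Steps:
W = 4577 (W = 1*4577 = 4577)
1/W = 1/4577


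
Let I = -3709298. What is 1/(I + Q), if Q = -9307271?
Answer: -1/13016569 ≈ -7.6825e-8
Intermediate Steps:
1/(I + Q) = 1/(-3709298 - 9307271) = 1/(-13016569) = -1/13016569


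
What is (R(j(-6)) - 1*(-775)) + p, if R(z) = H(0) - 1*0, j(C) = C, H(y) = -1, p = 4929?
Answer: 5703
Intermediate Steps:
R(z) = -1 (R(z) = -1 - 1*0 = -1 + 0 = -1)
(R(j(-6)) - 1*(-775)) + p = (-1 - 1*(-775)) + 4929 = (-1 + 775) + 4929 = 774 + 4929 = 5703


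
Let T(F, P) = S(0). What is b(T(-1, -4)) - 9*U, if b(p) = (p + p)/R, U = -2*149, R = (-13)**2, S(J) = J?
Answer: 2682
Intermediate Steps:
T(F, P) = 0
R = 169
U = -298
b(p) = 2*p/169 (b(p) = (p + p)/169 = (2*p)*(1/169) = 2*p/169)
b(T(-1, -4)) - 9*U = (2/169)*0 - 9*(-298) = 0 + 2682 = 2682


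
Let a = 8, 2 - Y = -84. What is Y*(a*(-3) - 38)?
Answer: -5332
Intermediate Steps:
Y = 86 (Y = 2 - 1*(-84) = 2 + 84 = 86)
Y*(a*(-3) - 38) = 86*(8*(-3) - 38) = 86*(-24 - 38) = 86*(-62) = -5332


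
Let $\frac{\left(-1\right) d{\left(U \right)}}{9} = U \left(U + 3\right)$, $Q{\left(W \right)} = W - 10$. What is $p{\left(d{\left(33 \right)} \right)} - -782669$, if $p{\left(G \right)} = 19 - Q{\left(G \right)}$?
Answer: $793390$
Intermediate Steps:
$Q{\left(W \right)} = -10 + W$
$d{\left(U \right)} = - 9 U \left(3 + U\right)$ ($d{\left(U \right)} = - 9 U \left(U + 3\right) = - 9 U \left(3 + U\right)$)
$p{\left(G \right)} = 29 - G$ ($p{\left(G \right)} = 19 - \left(-10 + G\right) = 29 - G$)
$p{\left(d{\left(33 \right)} \right)} - -782669 = \left(29 - \left(-9\right) 33 \left(3 + 33\right)\right) - -782669 = \left(29 - \left(-9\right) 33 \cdot 36\right) + 782669 = \left(29 - -10692\right) + 782669 = \left(29 + 10692\right) + 782669 = 10721 + 782669 = 793390$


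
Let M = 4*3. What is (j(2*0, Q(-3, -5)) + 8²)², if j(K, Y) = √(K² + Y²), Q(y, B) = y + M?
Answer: 5329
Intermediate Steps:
M = 12
Q(y, B) = 12 + y (Q(y, B) = y + 12 = 12 + y)
(j(2*0, Q(-3, -5)) + 8²)² = (√((2*0)² + (12 - 3)²) + 8²)² = (√(0² + 9²) + 64)² = (√(0 + 81) + 64)² = (√81 + 64)² = (9 + 64)² = 73² = 5329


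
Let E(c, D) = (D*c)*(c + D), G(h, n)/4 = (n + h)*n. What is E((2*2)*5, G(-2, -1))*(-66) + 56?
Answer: -506824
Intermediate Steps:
G(h, n) = 4*n*(h + n) (G(h, n) = 4*((n + h)*n) = 4*((h + n)*n) = 4*(n*(h + n)) = 4*n*(h + n))
E(c, D) = D*c*(D + c) (E(c, D) = (D*c)*(D + c) = D*c*(D + c))
E((2*2)*5, G(-2, -1))*(-66) + 56 = ((4*(-1)*(-2 - 1))*((2*2)*5)*(4*(-1)*(-2 - 1) + (2*2)*5))*(-66) + 56 = ((4*(-1)*(-3))*(4*5)*(4*(-1)*(-3) + 4*5))*(-66) + 56 = (12*20*(12 + 20))*(-66) + 56 = (12*20*32)*(-66) + 56 = 7680*(-66) + 56 = -506880 + 56 = -506824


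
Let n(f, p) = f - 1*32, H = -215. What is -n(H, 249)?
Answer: 247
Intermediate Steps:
n(f, p) = -32 + f (n(f, p) = f - 32 = -32 + f)
-n(H, 249) = -(-32 - 215) = -1*(-247) = 247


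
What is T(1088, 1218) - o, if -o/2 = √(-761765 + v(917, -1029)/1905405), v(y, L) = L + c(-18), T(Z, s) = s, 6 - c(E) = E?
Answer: 1218 + 6*I*√1365748048134166/127027 ≈ 1218.0 + 1745.6*I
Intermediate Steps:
c(E) = 6 - E
v(y, L) = 24 + L (v(y, L) = L + (6 - 1*(-18)) = L + (6 + 18) = L + 24 = 24 + L)
o = -6*I*√1365748048134166/127027 (o = -2*√(-761765 + (24 - 1029)/1905405) = -2*√(-761765 - 1005*1/1905405) = -2*√(-761765 - 67/127027) = -6*I*√1365748048134166/127027 ≈ -1745.6*I)
T(1088, 1218) - o = 1218 - (-6)*I*√1365748048134166/127027 = 1218 + 6*I*√1365748048134166/127027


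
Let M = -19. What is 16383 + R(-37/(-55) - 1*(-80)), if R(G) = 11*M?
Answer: 16174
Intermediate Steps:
R(G) = -209 (R(G) = 11*(-19) = -209)
16383 + R(-37/(-55) - 1*(-80)) = 16383 - 209 = 16174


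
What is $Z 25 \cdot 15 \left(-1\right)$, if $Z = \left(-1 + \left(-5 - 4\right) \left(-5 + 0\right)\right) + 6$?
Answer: $-18750$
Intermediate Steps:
$Z = 50$ ($Z = \left(-1 - -45\right) + 6 = \left(-1 + 45\right) + 6 = 44 + 6 = 50$)
$Z 25 \cdot 15 \left(-1\right) = 50 \cdot 25 \cdot 15 \left(-1\right) = 1250 \left(-15\right) = -18750$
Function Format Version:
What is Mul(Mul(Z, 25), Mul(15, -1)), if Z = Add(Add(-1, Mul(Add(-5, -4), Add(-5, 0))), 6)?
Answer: -18750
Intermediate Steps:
Z = 50 (Z = Add(Add(-1, Mul(-9, -5)), 6) = Add(Add(-1, 45), 6) = Add(44, 6) = 50)
Mul(Mul(Z, 25), Mul(15, -1)) = Mul(Mul(50, 25), Mul(15, -1)) = Mul(1250, -15) = -18750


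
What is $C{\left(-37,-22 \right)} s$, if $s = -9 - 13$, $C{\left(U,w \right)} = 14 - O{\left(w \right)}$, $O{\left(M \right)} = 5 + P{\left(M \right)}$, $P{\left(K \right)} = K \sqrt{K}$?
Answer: $-198 - 484 i \sqrt{22} \approx -198.0 - 2270.2 i$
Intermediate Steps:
$P{\left(K \right)} = K^{\frac{3}{2}}$
$O{\left(M \right)} = 5 + M^{\frac{3}{2}}$
$C{\left(U,w \right)} = 9 - w^{\frac{3}{2}}$ ($C{\left(U,w \right)} = 14 - \left(5 + w^{\frac{3}{2}}\right) = 9 - w^{\frac{3}{2}}$)
$s = -22$
$C{\left(-37,-22 \right)} s = \left(9 - \left(-22\right)^{\frac{3}{2}}\right) \left(-22\right) = \left(9 - - 22 i \sqrt{22}\right) \left(-22\right) = \left(9 + 22 i \sqrt{22}\right) \left(-22\right) = -198 - 484 i \sqrt{22}$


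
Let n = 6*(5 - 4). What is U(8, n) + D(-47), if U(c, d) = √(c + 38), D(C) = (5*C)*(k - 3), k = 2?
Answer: 235 + √46 ≈ 241.78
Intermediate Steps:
D(C) = -5*C (D(C) = (5*C)*(2 - 3) = (5*C)*(-1) = -5*C)
n = 6 (n = 6*1 = 6)
U(c, d) = √(38 + c)
U(8, n) + D(-47) = √(38 + 8) - 5*(-47) = √46 + 235 = 235 + √46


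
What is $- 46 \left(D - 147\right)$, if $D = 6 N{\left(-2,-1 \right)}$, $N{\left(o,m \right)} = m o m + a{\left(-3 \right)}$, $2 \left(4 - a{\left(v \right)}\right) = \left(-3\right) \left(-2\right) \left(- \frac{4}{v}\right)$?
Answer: $7314$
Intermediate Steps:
$a{\left(v \right)} = 4 + \frac{12}{v}$ ($a{\left(v \right)} = 4 - \frac{\left(-3\right) \left(-2\right) \left(- \frac{4}{v}\right)}{2} = 4 - \frac{6 \left(- \frac{4}{v}\right)}{2} = 4 - \frac{\left(-24\right) \frac{1}{v}}{2} = 4 + \frac{12}{v}$)
$N{\left(o,m \right)} = o m^{2}$ ($N{\left(o,m \right)} = m o m + \left(4 + \frac{12}{-3}\right) = o m^{2} + \left(4 + 12 \left(- \frac{1}{3}\right)\right) = o m^{2} + \left(4 - 4\right) = o m^{2} + 0 = o m^{2}$)
$D = -12$ ($D = 6 \left(- 2 \left(-1\right)^{2}\right) = 6 \left(\left(-2\right) 1\right) = 6 \left(-2\right) = -12$)
$- 46 \left(D - 147\right) = - 46 \left(-12 - 147\right) = \left(-46\right) \left(-159\right) = 7314$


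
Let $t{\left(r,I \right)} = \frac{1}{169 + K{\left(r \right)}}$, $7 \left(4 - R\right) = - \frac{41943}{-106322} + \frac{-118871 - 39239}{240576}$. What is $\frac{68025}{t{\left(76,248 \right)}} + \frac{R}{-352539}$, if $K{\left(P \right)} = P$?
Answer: $\frac{262999721683236474658633}{15780496167130464} \approx 1.6666 \cdot 10^{7}$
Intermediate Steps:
$R = \frac{180729673367}{44762412576}$ ($R = 4 - \frac{- \frac{41943}{-106322} + \frac{-118871 - 39239}{240576}}{7} = 4 - \frac{\left(-41943\right) \left(- \frac{1}{106322}\right) - \frac{79055}{120288}}{7} = 4 - \frac{\frac{41943}{106322} - \frac{79055}{120288}}{7} = 4 - - \frac{1680023063}{44762412576} = 4 + \frac{1680023063}{44762412576} = \frac{180729673367}{44762412576} \approx 4.0375$)
$t{\left(r,I \right)} = \frac{1}{169 + r}$
$\frac{68025}{t{\left(76,248 \right)}} + \frac{R}{-352539} = \frac{68025}{\frac{1}{169 + 76}} + \frac{180729673367}{44762412576 \left(-352539\right)} = \frac{68025}{\frac{1}{245}} + \frac{180729673367}{44762412576} \left(- \frac{1}{352539}\right) = 68025 \frac{1}{\frac{1}{245}} - \frac{180729673367}{15780496167130464} = 68025 \cdot 245 - \frac{180729673367}{15780496167130464} = 16666125 - \frac{180729673367}{15780496167130464} = \frac{262999721683236474658633}{15780496167130464}$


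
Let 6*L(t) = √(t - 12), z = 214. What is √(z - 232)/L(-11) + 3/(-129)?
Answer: -1/43 + 18*√46/23 ≈ 5.2847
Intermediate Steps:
L(t) = √(-12 + t)/6 (L(t) = √(t - 12)/6 = √(-12 + t)/6)
√(z - 232)/L(-11) + 3/(-129) = √(214 - 232)/((√(-12 - 11)/6)) + 3/(-129) = √(-18)/((√(-23)/6)) + 3*(-1/129) = (3*I*√2)/(((I*√23)/6)) - 1/43 = (3*I*√2)/((I*√23/6)) - 1/43 = (3*I*√2)*(-6*I*√23/23) - 1/43 = 18*√46/23 - 1/43 = -1/43 + 18*√46/23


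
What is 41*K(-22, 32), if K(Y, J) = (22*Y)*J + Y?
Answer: -635910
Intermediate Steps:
K(Y, J) = Y + 22*J*Y (K(Y, J) = 22*J*Y + Y = Y + 22*J*Y)
41*K(-22, 32) = 41*(-22*(1 + 22*32)) = 41*(-22*(1 + 704)) = 41*(-22*705) = 41*(-15510) = -635910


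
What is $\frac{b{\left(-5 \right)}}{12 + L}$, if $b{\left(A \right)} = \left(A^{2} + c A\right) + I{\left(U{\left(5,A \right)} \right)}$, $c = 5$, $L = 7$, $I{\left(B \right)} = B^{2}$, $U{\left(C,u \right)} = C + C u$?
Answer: $\frac{400}{19} \approx 21.053$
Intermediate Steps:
$b{\left(A \right)} = A^{2} + \left(5 + 5 A\right)^{2} + 5 A$ ($b{\left(A \right)} = \left(A^{2} + 5 A\right) + \left(5 \left(1 + A\right)\right)^{2} = \left(A^{2} + 5 A\right) + \left(5 + 5 A\right)^{2} = A^{2} + \left(5 + 5 A\right)^{2} + 5 A$)
$\frac{b{\left(-5 \right)}}{12 + L} = \frac{25 + 26 \left(-5\right)^{2} + 55 \left(-5\right)}{12 + 7} = \frac{25 + 26 \cdot 25 - 275}{19} = \frac{25 + 650 - 275}{19} = \frac{1}{19} \cdot 400 = \frac{400}{19}$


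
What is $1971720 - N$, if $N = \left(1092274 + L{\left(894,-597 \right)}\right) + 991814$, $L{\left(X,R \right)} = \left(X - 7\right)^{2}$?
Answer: $-899137$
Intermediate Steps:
$L{\left(X,R \right)} = \left(-7 + X\right)^{2}$
$N = 2870857$ ($N = \left(1092274 + \left(-7 + 894\right)^{2}\right) + 991814 = \left(1092274 + 887^{2}\right) + 991814 = \left(1092274 + 786769\right) + 991814 = 1879043 + 991814 = 2870857$)
$1971720 - N = 1971720 - 2870857 = -899137$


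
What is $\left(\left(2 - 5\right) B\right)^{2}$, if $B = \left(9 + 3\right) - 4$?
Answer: $576$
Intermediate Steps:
$B = 8$ ($B = 12 - 4 = 8$)
$\left(\left(2 - 5\right) B\right)^{2} = \left(\left(2 - 5\right) 8\right)^{2} = \left(\left(-3\right) 8\right)^{2} = \left(-24\right)^{2} = 576$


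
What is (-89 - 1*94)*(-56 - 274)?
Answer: 60390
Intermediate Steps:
(-89 - 1*94)*(-56 - 274) = (-89 - 94)*(-330) = -183*(-330) = 60390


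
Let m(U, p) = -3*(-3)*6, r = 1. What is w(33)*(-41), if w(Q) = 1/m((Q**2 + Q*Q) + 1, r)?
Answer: -41/54 ≈ -0.75926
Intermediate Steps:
m(U, p) = 54 (m(U, p) = 9*6 = 54)
w(Q) = 1/54
w(33)*(-41) = (1/54)*(-41) = -41/54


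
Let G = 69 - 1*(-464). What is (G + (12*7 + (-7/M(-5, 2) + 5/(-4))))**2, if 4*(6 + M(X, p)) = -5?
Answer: 5117828521/13456 ≈ 3.8034e+5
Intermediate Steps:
G = 533 (G = 69 + 464 = 533)
M(X, p) = -29/4 (M(X, p) = -6 + (1/4)*(-5) = -6 - 5/4 = -29/4)
(G + (12*7 + (-7/M(-5, 2) + 5/(-4))))**2 = (533 + (12*7 + (-7/(-29/4) + 5/(-4))))**2 = (533 + (84 + (-7*(-4/29) + 5*(-1/4))))**2 = (533 + (84 + (28/29 - 5/4)))**2 = (533 + (84 - 33/116))**2 = (533 + 9711/116)**2 = (71539/116)**2 = 5117828521/13456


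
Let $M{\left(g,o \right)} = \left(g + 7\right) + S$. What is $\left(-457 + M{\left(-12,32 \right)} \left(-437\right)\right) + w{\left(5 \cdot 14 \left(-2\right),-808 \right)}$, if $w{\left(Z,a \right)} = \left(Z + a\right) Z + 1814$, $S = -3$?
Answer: $137573$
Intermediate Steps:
$M{\left(g,o \right)} = 4 + g$ ($M{\left(g,o \right)} = \left(g + 7\right) - 3 = \left(7 + g\right) - 3 = 4 + g$)
$w{\left(Z,a \right)} = 1814 + Z \left(Z + a\right)$ ($w{\left(Z,a \right)} = Z \left(Z + a\right) + 1814 = 1814 + Z \left(Z + a\right)$)
$\left(-457 + M{\left(-12,32 \right)} \left(-437\right)\right) + w{\left(5 \cdot 14 \left(-2\right),-808 \right)} = \left(-457 + \left(4 - 12\right) \left(-437\right)\right) + \left(1814 + \left(5 \cdot 14 \left(-2\right)\right)^{2} + 5 \cdot 14 \left(-2\right) \left(-808\right)\right) = \left(-457 - -3496\right) + \left(1814 + \left(70 \left(-2\right)\right)^{2} + 70 \left(-2\right) \left(-808\right)\right) = \left(-457 + 3496\right) + \left(1814 + \left(-140\right)^{2} - -113120\right) = 3039 + \left(1814 + 19600 + 113120\right) = 3039 + 134534 = 137573$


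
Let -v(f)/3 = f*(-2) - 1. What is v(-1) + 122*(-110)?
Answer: -13423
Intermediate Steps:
v(f) = 3 + 6*f (v(f) = -3*(f*(-2) - 1) = -3*(-2*f - 1) = -3*(-1 - 2*f) = 3 + 6*f)
v(-1) + 122*(-110) = (3 + 6*(-1)) + 122*(-110) = (3 - 6) - 13420 = -3 - 13420 = -13423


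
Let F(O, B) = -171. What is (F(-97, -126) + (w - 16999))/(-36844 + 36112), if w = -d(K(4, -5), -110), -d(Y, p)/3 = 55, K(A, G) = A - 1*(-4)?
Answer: 17005/732 ≈ 23.231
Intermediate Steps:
K(A, G) = 4 + A (K(A, G) = A + 4 = 4 + A)
d(Y, p) = -165 (d(Y, p) = -3*55 = -165)
w = 165 (w = -1*(-165) = 165)
(F(-97, -126) + (w - 16999))/(-36844 + 36112) = (-171 + (165 - 16999))/(-36844 + 36112) = (-171 - 16834)/(-732) = -17005*(-1/732) = 17005/732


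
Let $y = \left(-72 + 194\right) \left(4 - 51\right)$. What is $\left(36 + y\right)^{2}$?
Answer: $32467204$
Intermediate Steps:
$y = -5734$ ($y = 122 \left(-47\right) = -5734$)
$\left(36 + y\right)^{2} = \left(36 - 5734\right)^{2} = \left(-5698\right)^{2} = 32467204$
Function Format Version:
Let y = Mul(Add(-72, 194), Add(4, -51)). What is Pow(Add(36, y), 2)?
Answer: 32467204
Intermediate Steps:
y = -5734 (y = Mul(122, -47) = -5734)
Pow(Add(36, y), 2) = Pow(Add(36, -5734), 2) = Pow(-5698, 2) = 32467204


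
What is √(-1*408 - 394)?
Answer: I*√802 ≈ 28.32*I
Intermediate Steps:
√(-1*408 - 394) = √(-408 - 394) = √(-802) = I*√802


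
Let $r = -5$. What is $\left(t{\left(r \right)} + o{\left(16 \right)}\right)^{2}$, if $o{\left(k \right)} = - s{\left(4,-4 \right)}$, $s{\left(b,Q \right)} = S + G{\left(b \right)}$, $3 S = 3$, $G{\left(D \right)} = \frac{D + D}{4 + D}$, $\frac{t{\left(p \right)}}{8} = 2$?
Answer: $196$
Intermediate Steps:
$t{\left(p \right)} = 16$ ($t{\left(p \right)} = 8 \cdot 2 = 16$)
$G{\left(D \right)} = \frac{2 D}{4 + D}$
$S = 1$ ($S = \frac{1}{3} \cdot 3 = 1$)
$s{\left(b,Q \right)} = 1 + \frac{2 b}{4 + b}$
$o{\left(k \right)} = -2$ ($o{\left(k \right)} = - \frac{4 + 3 \cdot 4}{4 + 4} = - \frac{4 + 12}{8} = - \frac{16}{8} = \left(-1\right) 2 = -2$)
$\left(t{\left(r \right)} + o{\left(16 \right)}\right)^{2} = \left(16 - 2\right)^{2} = 14^{2} = 196$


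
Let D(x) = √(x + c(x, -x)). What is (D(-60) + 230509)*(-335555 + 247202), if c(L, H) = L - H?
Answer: -20366161677 - 530118*I*√5 ≈ -2.0366e+10 - 1.1854e+6*I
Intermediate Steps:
D(x) = √3*√x (D(x) = √(x + (x - (-1)*x)) = √(x + (x + x)) = √(x + 2*x) = √(3*x) = √3*√x)
(D(-60) + 230509)*(-335555 + 247202) = (√3*√(-60) + 230509)*(-335555 + 247202) = (√3*(2*I*√15) + 230509)*(-88353) = (6*I*√5 + 230509)*(-88353) = (230509 + 6*I*√5)*(-88353) = -20366161677 - 530118*I*√5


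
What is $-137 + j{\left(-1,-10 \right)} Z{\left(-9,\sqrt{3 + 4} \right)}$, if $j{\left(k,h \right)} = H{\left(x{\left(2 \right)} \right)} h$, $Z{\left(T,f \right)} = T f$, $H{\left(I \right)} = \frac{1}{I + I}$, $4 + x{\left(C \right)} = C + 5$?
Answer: $-137 + 15 \sqrt{7} \approx -97.314$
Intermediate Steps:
$x{\left(C \right)} = 1 + C$ ($x{\left(C \right)} = -4 + \left(C + 5\right) = -4 + \left(5 + C\right) = 1 + C$)
$H{\left(I \right)} = \frac{1}{2 I}$
$j{\left(k,h \right)} = \frac{h}{6}$ ($j{\left(k,h \right)} = \frac{1}{2 \left(1 + 2\right)} h = \frac{1}{2 \cdot 3} h = \frac{1}{2} \cdot \frac{1}{3} h = \frac{h}{6}$)
$-137 + j{\left(-1,-10 \right)} Z{\left(-9,\sqrt{3 + 4} \right)} = -137 + \frac{1}{6} \left(-10\right) \left(- 9 \sqrt{3 + 4}\right) = -137 - \frac{5 \left(- 9 \sqrt{7}\right)}{3} = -137 + 15 \sqrt{7}$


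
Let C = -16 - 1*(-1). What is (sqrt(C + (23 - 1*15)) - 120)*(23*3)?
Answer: -8280 + 69*I*sqrt(7) ≈ -8280.0 + 182.56*I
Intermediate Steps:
C = -15 (C = -16 + 1 = -15)
(sqrt(C + (23 - 1*15)) - 120)*(23*3) = (sqrt(-15 + (23 - 1*15)) - 120)*(23*3) = (sqrt(-15 + (23 - 15)) - 120)*69 = (sqrt(-15 + 8) - 120)*69 = (sqrt(-7) - 120)*69 = (I*sqrt(7) - 120)*69 = (-120 + I*sqrt(7))*69 = -8280 + 69*I*sqrt(7)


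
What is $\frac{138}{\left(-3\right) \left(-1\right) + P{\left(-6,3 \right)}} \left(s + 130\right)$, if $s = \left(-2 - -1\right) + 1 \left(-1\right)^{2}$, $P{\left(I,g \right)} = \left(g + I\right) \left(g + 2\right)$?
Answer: $-1495$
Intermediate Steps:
$P{\left(I,g \right)} = \left(2 + g\right) \left(I + g\right)$ ($P{\left(I,g \right)} = \left(I + g\right) \left(2 + g\right) = \left(2 + g\right) \left(I + g\right)$)
$s = 0$ ($s = \left(-2 + 1\right) + 1 \cdot 1 = -1 + 1 = 0$)
$\frac{138}{\left(-3\right) \left(-1\right) + P{\left(-6,3 \right)}} \left(s + 130\right) = \frac{138}{\left(-3\right) \left(-1\right) + \left(3^{2} + 2 \left(-6\right) + 2 \cdot 3 - 18\right)} \left(0 + 130\right) = \frac{138}{3 + \left(9 - 12 + 6 - 18\right)} 130 = \frac{138}{3 - 15} \cdot 130 = \frac{138}{-12} \cdot 130 = 138 \left(- \frac{1}{12}\right) 130 = \left(- \frac{23}{2}\right) 130 = -1495$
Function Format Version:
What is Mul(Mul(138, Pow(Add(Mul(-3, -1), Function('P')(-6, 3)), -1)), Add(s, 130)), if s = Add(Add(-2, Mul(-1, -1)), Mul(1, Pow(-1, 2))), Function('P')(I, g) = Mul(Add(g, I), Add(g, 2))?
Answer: -1495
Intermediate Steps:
Function('P')(I, g) = Mul(Add(2, g), Add(I, g)) (Function('P')(I, g) = Mul(Add(I, g), Add(2, g)) = Mul(Add(2, g), Add(I, g)))
s = 0 (s = Add(Add(-2, 1), Mul(1, 1)) = Add(-1, 1) = 0)
Mul(Mul(138, Pow(Add(Mul(-3, -1), Function('P')(-6, 3)), -1)), Add(s, 130)) = Mul(Mul(138, Pow(Add(Mul(-3, -1), Add(Pow(3, 2), Mul(2, -6), Mul(2, 3), Mul(-6, 3))), -1)), Add(0, 130)) = Mul(Mul(138, Pow(Add(3, Add(9, -12, 6, -18)), -1)), 130) = Mul(Mul(138, Pow(Add(3, -15), -1)), 130) = Mul(Mul(138, Pow(-12, -1)), 130) = Mul(Mul(138, Rational(-1, 12)), 130) = Mul(Rational(-23, 2), 130) = -1495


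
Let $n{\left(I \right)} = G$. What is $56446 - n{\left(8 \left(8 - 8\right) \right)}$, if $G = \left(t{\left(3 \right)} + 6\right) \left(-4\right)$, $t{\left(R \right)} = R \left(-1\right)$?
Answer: $56458$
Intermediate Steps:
$t{\left(R \right)} = - R$
$G = -12$ ($G = \left(\left(-1\right) 3 + 6\right) \left(-4\right) = \left(-3 + 6\right) \left(-4\right) = 3 \left(-4\right) = -12$)
$n{\left(I \right)} = -12$
$56446 - n{\left(8 \left(8 - 8\right) \right)} = 56446 - -12 = 56446 + 12 = 56458$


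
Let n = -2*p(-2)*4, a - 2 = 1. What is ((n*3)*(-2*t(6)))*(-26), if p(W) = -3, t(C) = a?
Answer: 11232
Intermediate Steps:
a = 3 (a = 2 + 1 = 3)
t(C) = 3
n = 24 (n = -2*(-3)*4 = 6*4 = 24)
((n*3)*(-2*t(6)))*(-26) = ((24*3)*(-2*3))*(-26) = (72*(-6))*(-26) = -432*(-26) = 11232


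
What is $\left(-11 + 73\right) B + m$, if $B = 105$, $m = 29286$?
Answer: $35796$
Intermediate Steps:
$\left(-11 + 73\right) B + m = \left(-11 + 73\right) 105 + 29286 = 62 \cdot 105 + 29286 = 6510 + 29286 = 35796$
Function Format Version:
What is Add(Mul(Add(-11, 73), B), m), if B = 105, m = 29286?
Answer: 35796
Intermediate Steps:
Add(Mul(Add(-11, 73), B), m) = Add(Mul(Add(-11, 73), 105), 29286) = Add(Mul(62, 105), 29286) = Add(6510, 29286) = 35796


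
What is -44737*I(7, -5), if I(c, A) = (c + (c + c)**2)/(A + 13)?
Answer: -9081611/8 ≈ -1.1352e+6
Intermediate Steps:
I(c, A) = (c + 4*c**2)/(13 + A) (I(c, A) = (c + (2*c)**2)/(13 + A) = (c + 4*c**2)/(13 + A))
-44737*I(7, -5) = -313159*(1 + 4*7)/(13 - 5) = -313159*(1 + 28)/8 = -313159*29/8 = -44737*203/8 = -9081611/8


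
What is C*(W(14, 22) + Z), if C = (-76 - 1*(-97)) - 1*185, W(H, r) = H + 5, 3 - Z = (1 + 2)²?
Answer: -2132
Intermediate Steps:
Z = -6 (Z = 3 - (1 + 2)² = 3 - 1*3² = 3 - 1*9 = 3 - 9 = -6)
W(H, r) = 5 + H
C = -164 (C = (-76 + 97) - 185 = 21 - 185 = -164)
C*(W(14, 22) + Z) = -164*((5 + 14) - 6) = -164*(19 - 6) = -164*13 = -2132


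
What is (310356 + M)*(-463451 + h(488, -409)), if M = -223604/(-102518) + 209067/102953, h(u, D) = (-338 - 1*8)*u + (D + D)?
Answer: -1036953185994128012307/5277267827 ≈ -1.9649e+11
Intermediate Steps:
h(u, D) = -346*u + 2*D (h(u, D) = (-338 - 8)*u + 2*D = -346*u + 2*D)
M = 22226916659/5277267827 (M = -223604*(-1/102518) + 209067*(1/102953) = 111802/51259 + 209067/102953 = 22226916659/5277267827 ≈ 4.2118)
(310356 + M)*(-463451 + h(488, -409)) = (310356 + 22226916659/5277267827)*(-463451 + (-346*488 + 2*(-409))) = 1637853960633071*(-463451 + (-168848 - 818))/5277267827 = 1637853960633071*(-463451 - 169666)/5277267827 = (1637853960633071/5277267827)*(-633117) = -1036953185994128012307/5277267827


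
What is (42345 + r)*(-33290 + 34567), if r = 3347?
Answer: 58348684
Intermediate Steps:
(42345 + r)*(-33290 + 34567) = (42345 + 3347)*(-33290 + 34567) = 45692*1277 = 58348684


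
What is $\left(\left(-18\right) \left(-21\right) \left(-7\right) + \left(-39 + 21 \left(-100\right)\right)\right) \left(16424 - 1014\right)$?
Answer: $-73736850$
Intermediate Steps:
$\left(\left(-18\right) \left(-21\right) \left(-7\right) + \left(-39 + 21 \left(-100\right)\right)\right) \left(16424 - 1014\right) = \left(378 \left(-7\right) - 2139\right) 15410 = \left(-2646 - 2139\right) 15410 = \left(-4785\right) 15410 = -73736850$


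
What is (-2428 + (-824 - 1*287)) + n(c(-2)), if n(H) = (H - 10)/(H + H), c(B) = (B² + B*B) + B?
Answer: -10618/3 ≈ -3539.3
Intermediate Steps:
c(B) = B + 2*B² (c(B) = (B² + B²) + B = 2*B² + B = B + 2*B²)
n(H) = (-10 + H)/(2*H) (n(H) = (-10 + H)/((2*H)) = (-10 + H)*(1/(2*H)) = (-10 + H)/(2*H))
(-2428 + (-824 - 1*287)) + n(c(-2)) = (-2428 + (-824 - 1*287)) + (-10 - 2*(1 + 2*(-2)))/(2*((-2*(1 + 2*(-2))))) = (-2428 + (-824 - 287)) + (-10 - 2*(1 - 4))/(2*((-2*(1 - 4)))) = (-2428 - 1111) + (-10 - 2*(-3))/(2*((-2*(-3)))) = -3539 + (½)*(-10 + 6)/6 = -3539 + (½)*(⅙)*(-4) = -3539 - ⅓ = -10618/3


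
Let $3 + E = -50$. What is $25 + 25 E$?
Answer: $-1300$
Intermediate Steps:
$E = -53$ ($E = -3 - 50 = -53$)
$25 + 25 E = 25 + 25 \left(-53\right) = 25 - 1325 = -1300$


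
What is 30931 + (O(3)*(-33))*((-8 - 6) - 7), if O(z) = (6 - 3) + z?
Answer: 35089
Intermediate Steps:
O(z) = 3 + z
30931 + (O(3)*(-33))*((-8 - 6) - 7) = 30931 + ((3 + 3)*(-33))*((-8 - 6) - 7) = 30931 + (6*(-33))*(-14 - 7) = 30931 - 198*(-21) = 30931 + 4158 = 35089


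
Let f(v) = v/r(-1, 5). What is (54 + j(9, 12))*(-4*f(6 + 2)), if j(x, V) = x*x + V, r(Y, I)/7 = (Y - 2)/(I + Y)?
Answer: 896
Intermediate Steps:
r(Y, I) = 7*(-2 + Y)/(I + Y) (r(Y, I) = 7*((Y - 2)/(I + Y)) = 7*((-2 + Y)/(I + Y)) = 7*(-2 + Y)/(I + Y))
f(v) = -4*v/21 (f(v) = v/((7*(-2 - 1)/(5 - 1))) = v/((7*(-3)/4)) = v/((7*(1/4)*(-3))) = v/(-21/4) = v*(-4/21) = -4*v/21)
j(x, V) = V + x**2 (j(x, V) = x**2 + V = V + x**2)
(54 + j(9, 12))*(-4*f(6 + 2)) = (54 + (12 + 9**2))*(-(-16)*(6 + 2)/21) = (54 + (12 + 81))*(-(-16)*8/21) = (54 + 93)*(-4*(-32/21)) = 147*(128/21) = 896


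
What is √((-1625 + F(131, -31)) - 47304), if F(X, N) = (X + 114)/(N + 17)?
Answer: 3*I*√21754/2 ≈ 221.24*I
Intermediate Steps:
F(X, N) = (114 + X)/(17 + N)
√((-1625 + F(131, -31)) - 47304) = √((-1625 + (114 + 131)/(17 - 31)) - 47304) = √((-1625 + 245/(-14)) - 47304) = √((-1625 - 1/14*245) - 47304) = √((-1625 - 35/2) - 47304) = √(-3285/2 - 47304) = √(-97893/2) = 3*I*√21754/2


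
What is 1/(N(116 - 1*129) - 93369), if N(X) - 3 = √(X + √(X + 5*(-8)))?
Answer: -1/(93366 - √(-13 + I*√53)) ≈ -1.0711e-5 - 4.2847e-10*I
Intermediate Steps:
N(X) = 3 + √(X + √(-40 + X)) (N(X) = 3 + √(X + √(X + 5*(-8))) = 3 + √(X + √(X - 40)) = 3 + √(X + √(-40 + X)))
1/(N(116 - 1*129) - 93369) = 1/((3 + √((116 - 1*129) + √(-40 + (116 - 1*129)))) - 93369) = 1/((3 + √((116 - 129) + √(-40 + (116 - 129)))) - 93369) = 1/((3 + √(-13 + √(-40 - 13))) - 93369) = 1/((3 + √(-13 + √(-53))) - 93369) = 1/((3 + √(-13 + I*√53)) - 93369) = 1/(-93366 + √(-13 + I*√53))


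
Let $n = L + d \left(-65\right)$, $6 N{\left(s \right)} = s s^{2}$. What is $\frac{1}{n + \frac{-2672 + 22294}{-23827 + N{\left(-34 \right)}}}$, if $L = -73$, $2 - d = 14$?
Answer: $\frac{91133}{64372165} \approx 0.0014157$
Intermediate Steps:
$d = -12$ ($d = 2 - 14 = -12$)
$N{\left(s \right)} = \frac{s^{3}}{6}$ ($N{\left(s \right)} = \frac{s s^{2}}{6} = \frac{s^{3}}{6}$)
$n = 707$ ($n = -73 - -780 = -73 + 780 = 707$)
$\frac{1}{n + \frac{-2672 + 22294}{-23827 + N{\left(-34 \right)}}} = \frac{1}{707 + \frac{-2672 + 22294}{-23827 + \frac{\left(-34\right)^{3}}{6}}} = \frac{1}{707 + \frac{19622}{-23827 + \frac{1}{6} \left(-39304\right)}} = \frac{1}{707 + \frac{19622}{-23827 - \frac{19652}{3}}} = \frac{1}{707 + \frac{19622}{- \frac{91133}{3}}} = \frac{1}{707 + 19622 \left(- \frac{3}{91133}\right)} = \frac{1}{707 - \frac{58866}{91133}} = \frac{1}{\frac{64372165}{91133}} = \frac{91133}{64372165}$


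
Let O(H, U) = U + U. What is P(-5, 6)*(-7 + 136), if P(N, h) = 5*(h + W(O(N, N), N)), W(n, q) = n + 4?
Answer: 0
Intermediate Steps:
O(H, U) = 2*U
W(n, q) = 4 + n
P(N, h) = 20 + 5*h + 10*N (P(N, h) = 5*(h + (4 + 2*N)) = 5*(4 + h + 2*N) = 20 + 5*h + 10*N)
P(-5, 6)*(-7 + 136) = (20 + 5*6 + 10*(-5))*(-7 + 136) = (20 + 30 - 50)*129 = 0*129 = 0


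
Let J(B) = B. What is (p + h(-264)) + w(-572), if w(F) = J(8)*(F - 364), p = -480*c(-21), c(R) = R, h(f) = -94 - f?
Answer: 2762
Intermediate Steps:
p = 10080 (p = -480*(-21) = 10080)
w(F) = -2912 + 8*F (w(F) = 8*(F - 364) = 8*(-364 + F) = -2912 + 8*F)
(p + h(-264)) + w(-572) = (10080 + (-94 - 1*(-264))) + (-2912 + 8*(-572)) = (10080 + (-94 + 264)) + (-2912 - 4576) = (10080 + 170) - 7488 = 10250 - 7488 = 2762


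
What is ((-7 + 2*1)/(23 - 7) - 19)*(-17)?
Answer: 5253/16 ≈ 328.31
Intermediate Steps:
((-7 + 2*1)/(23 - 7) - 19)*(-17) = ((-7 + 2)/16 - 19)*(-17) = (-5*1/16 - 19)*(-17) = (-5/16 - 19)*(-17) = -309/16*(-17) = 5253/16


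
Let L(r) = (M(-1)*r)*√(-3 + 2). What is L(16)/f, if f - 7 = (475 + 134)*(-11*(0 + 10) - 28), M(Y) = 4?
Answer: -64*I/84035 ≈ -0.00076159*I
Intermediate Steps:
f = -84035 (f = 7 + (475 + 134)*(-11*(0 + 10) - 28) = 7 + 609*(-11*10 - 28) = 7 + 609*(-110 - 28) = 7 + 609*(-138) = 7 - 84042 = -84035)
L(r) = 4*I*r (L(r) = (4*r)*√(-3 + 2) = (4*r)*√(-1) = (4*r)*I = 4*I*r)
L(16)/f = (4*I*16)/(-84035) = (64*I)*(-1/84035) = -64*I/84035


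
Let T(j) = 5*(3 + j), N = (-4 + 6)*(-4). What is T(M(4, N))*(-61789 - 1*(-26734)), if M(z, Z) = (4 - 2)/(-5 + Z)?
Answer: -6485175/13 ≈ -4.9886e+5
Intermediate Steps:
N = -8 (N = 2*(-4) = -8)
M(z, Z) = 2/(-5 + Z)
T(j) = 15 + 5*j
T(M(4, N))*(-61789 - 1*(-26734)) = (15 + 5*(2/(-5 - 8)))*(-61789 - 1*(-26734)) = (15 + 5*(2/(-13)))*(-61789 + 26734) = (15 + 5*(2*(-1/13)))*(-35055) = (15 + 5*(-2/13))*(-35055) = (15 - 10/13)*(-35055) = (185/13)*(-35055) = -6485175/13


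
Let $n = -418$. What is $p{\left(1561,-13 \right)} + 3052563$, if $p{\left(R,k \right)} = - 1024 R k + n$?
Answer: $23832177$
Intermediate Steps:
$p{\left(R,k \right)} = -418 - 1024 R k$ ($p{\left(R,k \right)} = - 1024 R k - 418 = -418 - 1024 R k$)
$p{\left(1561,-13 \right)} + 3052563 = \left(-418 - 1598464 \left(-13\right)\right) + 3052563 = \left(-418 + 20780032\right) + 3052563 = 20779614 + 3052563 = 23832177$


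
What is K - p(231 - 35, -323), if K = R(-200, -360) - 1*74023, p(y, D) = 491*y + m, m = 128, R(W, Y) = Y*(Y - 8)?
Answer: -37907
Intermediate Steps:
R(W, Y) = Y*(-8 + Y)
p(y, D) = 128 + 491*y (p(y, D) = 491*y + 128 = 128 + 491*y)
K = 58457 (K = -360*(-8 - 360) - 1*74023 = -360*(-368) - 74023 = 132480 - 74023 = 58457)
K - p(231 - 35, -323) = 58457 - (128 + 491*(231 - 35)) = 58457 - (128 + 491*196) = 58457 - (128 + 96236) = 58457 - 1*96364 = 58457 - 96364 = -37907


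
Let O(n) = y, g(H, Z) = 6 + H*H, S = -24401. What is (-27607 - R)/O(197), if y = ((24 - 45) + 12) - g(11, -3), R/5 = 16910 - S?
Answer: 117081/68 ≈ 1721.8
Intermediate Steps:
R = 206555 (R = 5*(16910 - 1*(-24401)) = 5*(16910 + 24401) = 5*41311 = 206555)
g(H, Z) = 6 + H²
y = -136 (y = ((24 - 45) + 12) - (6 + 11²) = (-21 + 12) - (6 + 121) = -9 - 1*127 = -9 - 127 = -136)
O(n) = -136
(-27607 - R)/O(197) = (-27607 - 1*206555)/(-136) = (-27607 - 206555)*(-1/136) = -234162*(-1/136) = 117081/68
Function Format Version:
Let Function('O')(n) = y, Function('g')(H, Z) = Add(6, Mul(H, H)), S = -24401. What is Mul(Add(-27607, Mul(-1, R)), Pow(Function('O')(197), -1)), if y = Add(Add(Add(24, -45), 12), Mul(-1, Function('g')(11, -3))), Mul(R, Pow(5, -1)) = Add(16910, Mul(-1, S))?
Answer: Rational(117081, 68) ≈ 1721.8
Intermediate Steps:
R = 206555 (R = Mul(5, Add(16910, Mul(-1, -24401))) = Mul(5, Add(16910, 24401)) = Mul(5, 41311) = 206555)
Function('g')(H, Z) = Add(6, Pow(H, 2))
y = -136 (y = Add(Add(Add(24, -45), 12), Mul(-1, Add(6, Pow(11, 2)))) = Add(Add(-21, 12), Mul(-1, Add(6, 121))) = Add(-9, Mul(-1, 127)) = Add(-9, -127) = -136)
Function('O')(n) = -136
Mul(Add(-27607, Mul(-1, R)), Pow(Function('O')(197), -1)) = Mul(Add(-27607, Mul(-1, 206555)), Pow(-136, -1)) = Mul(Add(-27607, -206555), Rational(-1, 136)) = Mul(-234162, Rational(-1, 136)) = Rational(117081, 68)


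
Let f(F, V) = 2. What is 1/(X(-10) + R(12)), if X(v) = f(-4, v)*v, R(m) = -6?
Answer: -1/26 ≈ -0.038462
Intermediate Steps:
X(v) = 2*v
1/(X(-10) + R(12)) = 1/(2*(-10) - 6) = 1/(-20 - 6) = 1/(-26) = -1/26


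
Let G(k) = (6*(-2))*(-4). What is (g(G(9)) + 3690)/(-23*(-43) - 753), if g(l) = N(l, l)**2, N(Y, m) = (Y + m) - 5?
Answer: 11971/236 ≈ 50.725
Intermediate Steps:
N(Y, m) = -5 + Y + m
G(k) = 48 (G(k) = -12*(-4) = 48)
g(l) = (-5 + 2*l)**2 (g(l) = (-5 + l + l)**2 = (-5 + 2*l)**2)
(g(G(9)) + 3690)/(-23*(-43) - 753) = ((-5 + 2*48)**2 + 3690)/(-23*(-43) - 753) = ((-5 + 96)**2 + 3690)/(989 - 753) = (91**2 + 3690)/236 = (8281 + 3690)*(1/236) = 11971*(1/236) = 11971/236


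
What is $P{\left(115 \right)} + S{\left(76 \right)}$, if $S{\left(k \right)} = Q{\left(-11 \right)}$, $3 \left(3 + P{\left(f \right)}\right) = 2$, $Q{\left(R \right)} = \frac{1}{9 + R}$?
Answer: $- \frac{17}{6} \approx -2.8333$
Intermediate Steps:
$P{\left(f \right)} = - \frac{7}{3}$ ($P{\left(f \right)} = -3 + \frac{1}{3} \cdot 2 = -3 + \frac{2}{3} = - \frac{7}{3}$)
$S{\left(k \right)} = - \frac{1}{2}$ ($S{\left(k \right)} = \frac{1}{9 - 11} = \frac{1}{-2} = - \frac{1}{2}$)
$P{\left(115 \right)} + S{\left(76 \right)} = - \frac{7}{3} - \frac{1}{2} = - \frac{17}{6}$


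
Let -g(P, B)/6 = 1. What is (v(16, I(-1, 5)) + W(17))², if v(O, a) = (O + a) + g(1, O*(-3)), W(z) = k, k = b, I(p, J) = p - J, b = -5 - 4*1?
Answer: 25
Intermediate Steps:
g(P, B) = -6 (g(P, B) = -6*1 = -6)
b = -9 (b = -5 - 4 = -9)
k = -9
W(z) = -9
v(O, a) = -6 + O + a (v(O, a) = (O + a) - 6 = -6 + O + a)
(v(16, I(-1, 5)) + W(17))² = ((-6 + 16 + (-1 - 1*5)) - 9)² = ((-6 + 16 + (-1 - 5)) - 9)² = ((-6 + 16 - 6) - 9)² = (4 - 9)² = (-5)² = 25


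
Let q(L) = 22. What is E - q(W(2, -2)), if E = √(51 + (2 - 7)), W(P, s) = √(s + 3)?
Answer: -22 + √46 ≈ -15.218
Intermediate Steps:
W(P, s) = √(3 + s)
E = √46 (E = √(51 - 5) = √46 ≈ 6.7823)
E - q(W(2, -2)) = √46 - 1*22 = √46 - 22 = -22 + √46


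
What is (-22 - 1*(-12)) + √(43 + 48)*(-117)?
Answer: -10 - 117*√91 ≈ -1126.1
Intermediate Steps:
(-22 - 1*(-12)) + √(43 + 48)*(-117) = (-22 + 12) + √91*(-117) = -10 - 117*√91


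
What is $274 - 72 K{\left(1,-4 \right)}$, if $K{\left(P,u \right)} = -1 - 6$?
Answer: $778$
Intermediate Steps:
$K{\left(P,u \right)} = -7$ ($K{\left(P,u \right)} = -1 - 6 = -7$)
$274 - 72 K{\left(1,-4 \right)} = 274 - -504 = 274 + 504 = 778$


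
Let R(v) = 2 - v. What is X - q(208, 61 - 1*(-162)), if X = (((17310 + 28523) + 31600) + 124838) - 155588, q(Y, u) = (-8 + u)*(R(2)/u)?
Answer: 46683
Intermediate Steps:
q(Y, u) = 0 (q(Y, u) = (-8 + u)*((2 - 1*2)/u) = (-8 + u)*((2 - 2)/u) = (-8 + u)*(0/u) = (-8 + u)*0 = 0)
X = 46683 (X = ((45833 + 31600) + 124838) - 155588 = (77433 + 124838) - 155588 = 202271 - 155588 = 46683)
X - q(208, 61 - 1*(-162)) = 46683 - 1*0 = 46683 + 0 = 46683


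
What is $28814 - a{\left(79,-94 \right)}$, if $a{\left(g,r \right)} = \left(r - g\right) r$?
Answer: $12552$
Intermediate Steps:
$a{\left(g,r \right)} = r \left(r - g\right)$
$28814 - a{\left(79,-94 \right)} = 28814 - - 94 \left(-94 - 79\right) = 28814 - \left(-94\right) \left(-173\right) = 28814 - 16262 = 12552$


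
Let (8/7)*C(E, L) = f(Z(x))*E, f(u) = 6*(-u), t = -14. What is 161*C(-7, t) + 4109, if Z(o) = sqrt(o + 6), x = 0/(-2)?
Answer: 4109 + 23667*sqrt(6)/4 ≈ 18602.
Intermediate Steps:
x = 0 (x = 0*(-1/2) = 0)
Z(o) = sqrt(6 + o)
f(u) = -6*u
C(E, L) = -21*E*sqrt(6)/4 (C(E, L) = 7*((-6*sqrt(6 + 0))*E)/8 = 7*((-6*sqrt(6))*E)/8 = 7*(-6*E*sqrt(6))/8 = -21*E*sqrt(6)/4)
161*C(-7, t) + 4109 = 161*(-21/4*(-7)*sqrt(6)) + 4109 = 161*(147*sqrt(6)/4) + 4109 = 23667*sqrt(6)/4 + 4109 = 4109 + 23667*sqrt(6)/4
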